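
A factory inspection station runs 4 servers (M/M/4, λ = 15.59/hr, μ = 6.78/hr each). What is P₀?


a = λ/μ = 15.59/6.78 = 2.2994; ρ = a/c = 0.5749
Σ_{k=0}^{3} a^k/k! (terms k=0..3) = 1.00000 + 2.29941 + 2.64364 + 2.02627 = 7.96933
Tail: a^4/(4!(1−ρ)) = 27.95540/(24·0.4251) = 2.73977
P₀ = 1/(7.96933 + 2.73977) = 1/10.70910 = 0.093379

Final: 0.093379


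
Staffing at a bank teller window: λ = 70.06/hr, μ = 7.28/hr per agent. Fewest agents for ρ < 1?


Stability requires cμ > λ ⇔ c > λ/μ.
λ/μ = 70.06/7.28 = 9.6236
Minimum integer c = ⌊9.6236⌋ + 1 = 10
Check: 10·7.28 = 72.80 > 70.06, while 9·7.28 = 65.52 ≤ 70.06

Final: 10 servers


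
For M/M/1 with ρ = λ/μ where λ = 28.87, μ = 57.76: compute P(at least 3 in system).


ρ = 28.87/57.76 = 0.4998
P(N ≥ n) = ρ^n = 0.4998^3 = 0.124870

Final: 0.124870


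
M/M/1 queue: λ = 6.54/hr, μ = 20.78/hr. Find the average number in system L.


ρ = λ/μ = 6.54/20.78 = 0.3147
L = ρ/(1−ρ) = 0.3147/(1 − 0.3147) = 0.3147/0.6853 = 0.4593

Final: 0.4593


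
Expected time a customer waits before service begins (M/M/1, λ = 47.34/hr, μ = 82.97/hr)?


ρ = 47.34/82.97 = 0.5706
Wq = ρ/(μ−λ) = 0.5706/(82.97 − 47.34) = 0.5706/35.63 = 0.01601 hr

Final: 0.01601 hr


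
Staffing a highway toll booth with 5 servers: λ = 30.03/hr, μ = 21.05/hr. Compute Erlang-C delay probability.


a = λ/μ = 1.4266; ρ = a/5 = 0.2853
P₀ = 0.239832 (from M/M/c formula)
C(c,a) = [a^c/(c!(1−ρ))]·P₀ = [5.90903/(120·0.7147)]·0.239832
= 0.06890·0.239832 = 0.016525

Final: 0.016525


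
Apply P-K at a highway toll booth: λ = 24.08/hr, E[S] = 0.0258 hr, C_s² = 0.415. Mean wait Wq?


ρ = λ·E[S] = 24.08·0.0258 = 0.6213
E[S²] = E[S]²(1+C_s²) = 0.0258²·(1+0.415) = 0.0009419
Wq = λ·E[S²]/(2(1−ρ)) = 24.08·0.0009419/(2·0.3787) = 0.02994 hr

Final: 0.02994 hr


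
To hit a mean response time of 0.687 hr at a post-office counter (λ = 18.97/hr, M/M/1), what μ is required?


W = 1/(μ−λ) ⇒ μ − λ = 1/W = 1/0.687 = 1.4556
μ = λ + 1/W = 18.97 + 1.4556 = 20.4256 per hr

Final: 20.4256 /hr


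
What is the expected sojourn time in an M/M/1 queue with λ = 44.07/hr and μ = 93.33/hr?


W = 1/(μ−λ) = 1/(93.33 − 44.07) = 1/49.26 = 0.02030 hr

Final: 0.02030 hr


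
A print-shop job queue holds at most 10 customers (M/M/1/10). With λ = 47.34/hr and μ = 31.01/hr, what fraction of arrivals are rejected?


ρ = λ/μ = 47.34/31.01 = 1.5266
P_K = (1−ρ)ρ^K/(1−ρ^(K+1)) = (-0.5266·68.748761)/(1 − 104.952155)
= -36.203394/-103.952155 = 0.348270

Final: 0.348270


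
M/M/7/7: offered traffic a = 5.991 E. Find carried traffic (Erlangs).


B(7,5.991) = 0.184469 (Erlang-B)
Carried load = a(1 − B) = 5.991·(1 − 0.184469) = 5.991·0.815531 = 4.8858 E

Final: 4.8858 Erlangs


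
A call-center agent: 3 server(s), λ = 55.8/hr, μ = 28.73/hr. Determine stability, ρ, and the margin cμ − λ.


Total capacity cμ = 3·28.73 = 86.19/hr
ρ = λ/(cμ) = 55.8/86.19 = 0.6474
Stable ⇔ ρ < 1: YES
Spare capacity = cμ − λ = 86.19 − 55.8 = 30.39/hr

Final: ρ = 0.6474; stable; margin = 30.39/hr


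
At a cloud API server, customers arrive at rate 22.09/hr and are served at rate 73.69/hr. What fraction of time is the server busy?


ρ = λ/μ = 22.09/73.69 = 0.2998

Final: 0.2998


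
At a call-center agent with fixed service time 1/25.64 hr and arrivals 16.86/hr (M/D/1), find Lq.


ρ = 16.86/25.64 = 0.6576
M/D/1: Lq = ρ²/(2(1−ρ)) = 0.4324/(2·0.3424) = 0.63135

Final: 0.63135


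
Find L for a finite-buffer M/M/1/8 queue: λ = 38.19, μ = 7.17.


ρ = 38.19/7.17 = 5.3264
L = ρ[1 − (K+1)ρ^K + Kρ^(K+1)] / [(1−ρ)(1−ρ^(K+1))]
Numerator: 5.3264·(1 − 9·647804.591161 + 8·3450440.353759) = 115972337.383867
Denominator: (-4.3264)·(-3450439.353759) = 14927842.225048
L = 115972337.383867/14927842.225048 = 7.7689

Final: 7.7689


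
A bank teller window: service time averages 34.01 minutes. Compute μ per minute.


μ = 1/(service time) in consistent units.
1 minute = 1 min, so μ = 1/34.01 = 0.02940 per minute

Final: 0.02940 /min


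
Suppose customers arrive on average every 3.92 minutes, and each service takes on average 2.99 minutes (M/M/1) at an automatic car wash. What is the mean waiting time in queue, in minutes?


λ = 60/3.92 = 15.3061 /hr
μ = 60/2.99 = 20.0669 /hr
ρ = λ/μ = 15.3061/20.0669 = 0.7628
Wq = ρ/(μ−λ) = 0.7628/(20.0669−15.3061) = 0.16022 hr
In minutes: 0.16022·60 = 9.613 min

Final: 9.613 min


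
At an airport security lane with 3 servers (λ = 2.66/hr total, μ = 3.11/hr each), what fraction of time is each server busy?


ρ = λ/(cμ) = 2.66/(3·3.11) = 2.66/9.33 = 0.2851

Final: 0.2851


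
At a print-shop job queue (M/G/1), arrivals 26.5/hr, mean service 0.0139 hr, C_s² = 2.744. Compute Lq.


ρ = λ·E[S] = 26.5·0.0139 = 0.3683
Lq = ρ²(1+C_s²)/(2(1−ρ)) = 0.1357·(1+2.744)/(2·0.6317)
= 0.1357·3.7440/1.2633 = 0.40212

Final: 0.40212


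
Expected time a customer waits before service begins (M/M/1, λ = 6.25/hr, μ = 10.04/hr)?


ρ = 6.25/10.04 = 0.6225
Wq = ρ/(μ−λ) = 0.6225/(10.04 − 6.25) = 0.6225/3.79 = 0.1643 hr

Final: 0.1643 hr


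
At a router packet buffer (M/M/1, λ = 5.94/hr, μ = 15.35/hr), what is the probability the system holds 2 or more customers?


ρ = 5.94/15.35 = 0.3870
P(N ≥ n) = ρ^n = 0.3870^2 = 0.149746

Final: 0.149746


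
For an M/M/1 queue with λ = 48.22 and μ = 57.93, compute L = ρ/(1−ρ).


ρ = λ/μ = 48.22/57.93 = 0.8324
L = ρ/(1−ρ) = 0.8324/(1 − 0.8324) = 0.8324/0.1676 = 4.9660

Final: 4.9660


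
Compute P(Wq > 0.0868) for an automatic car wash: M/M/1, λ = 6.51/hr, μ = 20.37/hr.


ρ = 6.51/20.37 = 0.3196
P(Wq > t) = ρ·e^{−(μ−λ)t} = 0.3196·e^{−1.2030}
= 0.3196·0.300278 = 0.095965

Final: 0.095965


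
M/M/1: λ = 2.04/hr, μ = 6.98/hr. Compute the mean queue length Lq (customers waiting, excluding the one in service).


ρ = 2.04/6.98 = 0.2923
Lq = ρ²/(1−ρ) = 0.08542/0.7077 = 0.1207

Final: 0.1207


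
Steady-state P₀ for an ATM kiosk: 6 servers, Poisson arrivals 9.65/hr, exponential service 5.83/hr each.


a = λ/μ = 9.65/5.83 = 1.6552; ρ = a/c = 0.2759
Σ_{k=0}^{5} a^k/k! (terms k=0..5) = 1.00000 + 1.65523 + 1.36990 + 0.75583 + 0.31277 + 0.10354 = 5.19727
Tail: a^6/(6!(1−ρ)) = 20.56613/(720·0.7241) = 0.03945
P₀ = 1/(5.19727 + 0.03945) = 1/5.23672 = 0.190959

Final: 0.190959


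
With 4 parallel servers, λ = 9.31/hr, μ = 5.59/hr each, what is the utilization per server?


ρ = λ/(cμ) = 9.31/(4·5.59) = 9.31/22.36 = 0.4164

Final: 0.4164


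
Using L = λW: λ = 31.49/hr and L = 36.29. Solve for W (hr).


W = L/λ = 36.29/31.49 = 1.1524 hr

Final: 1.1524 hr


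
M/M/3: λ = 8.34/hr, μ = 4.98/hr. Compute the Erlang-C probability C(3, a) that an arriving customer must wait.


a = λ/μ = 1.6747; ρ = a/3 = 0.5582
P₀ = 0.170969 (from M/M/c formula)
C(c,a) = [a^c/(c!(1−ρ))]·P₀ = [4.69689/(6·0.4418)]·0.170969
= 1.77201·0.170969 = 0.302958

Final: 0.302958


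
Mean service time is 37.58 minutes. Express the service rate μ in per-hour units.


μ = 1/(service time) in consistent units.
1 hour = 60 min, so μ = 60/37.58 = 1.5966 per hour

Final: 1.5966 /hr


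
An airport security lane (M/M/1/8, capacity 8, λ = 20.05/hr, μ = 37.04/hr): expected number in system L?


ρ = 20.05/37.04 = 0.5413
L = ρ[1 − (K+1)ρ^K + Kρ^(K+1)] / [(1−ρ)(1−ρ^(K+1))]
Numerator: 0.5413·(1 − 9·0.007371 + 8·0.003990) = 0.522674
Denominator: (0.4587)·(0.996010) = 0.456863
L = 0.522674/0.456863 = 1.1441

Final: 1.1441


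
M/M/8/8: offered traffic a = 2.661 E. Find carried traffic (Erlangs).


B(8,2.661) = 0.004365 (Erlang-B)
Carried load = a(1 − B) = 2.661·(1 − 0.004365) = 2.661·0.995635 = 2.6494 E

Final: 2.6494 Erlangs


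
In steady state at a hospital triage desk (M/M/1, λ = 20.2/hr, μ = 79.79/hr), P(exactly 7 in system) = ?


ρ = 20.2/79.79 = 0.2532
P_n = (1−ρ)·ρ^n = (1 − 0.2532)·0.2532^7 = 0.7468·0.00006665 = 0.00004978

Final: 0.00004978


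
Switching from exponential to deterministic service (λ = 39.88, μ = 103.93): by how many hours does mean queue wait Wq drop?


ρ = 39.88/103.93 = 0.3837
Wq(M/M/1) = ρ/(μ−λ) = 0.3837/64.05 = 0.005991 hr
Wq(M/D/1) = ρ/(2(μ−λ)) = 0.002995 hr
Savings = 0.005991 − 0.002995 = 0.002995 hr

Final: 0.002995 hr


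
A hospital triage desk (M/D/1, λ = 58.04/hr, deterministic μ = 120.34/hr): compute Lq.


ρ = 58.04/120.34 = 0.4823
M/D/1: Lq = ρ²/(2(1−ρ)) = 0.2326/(2·0.5177) = 0.22466

Final: 0.22466


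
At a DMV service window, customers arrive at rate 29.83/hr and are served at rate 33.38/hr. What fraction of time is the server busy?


ρ = λ/μ = 29.83/33.38 = 0.8936

Final: 0.8936


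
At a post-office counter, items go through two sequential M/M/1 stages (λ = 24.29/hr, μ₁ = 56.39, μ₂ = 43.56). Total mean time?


Each node sees arrival rate λ = 24.29/hr (tandem ⇒ throughput preserved).
W₁ = 1/(μ₁−λ) = 1/(56.39−24.29) = 0.03115 hr
W₂ = 1/(μ₂−λ) = 1/(43.56−24.29) = 0.05189 hr
W_total = W₁ + W₂ = 0.03115 + 0.05189 = 0.08305 hr

Final: 0.08305 hr


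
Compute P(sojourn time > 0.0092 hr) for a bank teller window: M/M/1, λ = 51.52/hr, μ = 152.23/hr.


W ~ Exponential(μ−λ) for M/M/1.
μ − λ = 152.23 − 51.52 = 100.7100
P(W > t) = e^{−(μ−λ)t} = e^{−0.9265} = 0.395924

Final: 0.395924


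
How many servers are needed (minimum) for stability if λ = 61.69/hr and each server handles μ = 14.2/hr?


Stability requires cμ > λ ⇔ c > λ/μ.
λ/μ = 61.69/14.2 = 4.3444
Minimum integer c = ⌊4.3444⌋ + 1 = 5
Check: 5·14.2 = 71.00 > 61.69, while 4·14.2 = 56.80 ≤ 61.69

Final: 5 servers


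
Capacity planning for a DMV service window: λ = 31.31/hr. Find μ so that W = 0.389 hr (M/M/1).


W = 1/(μ−λ) ⇒ μ − λ = 1/W = 1/0.389 = 2.5707
μ = λ + 1/W = 31.31 + 2.5707 = 33.8807 per hr

Final: 33.8807 /hr


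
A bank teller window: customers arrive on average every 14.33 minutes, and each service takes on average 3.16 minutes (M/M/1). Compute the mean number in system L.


λ = 60/14.33 = 4.1870 /hr
μ = 60/3.16 = 18.9873 /hr
ρ = λ/μ = 4.1870/18.9873 = 0.2205
L = ρ/(1−ρ) = 0.2205/0.7795 = 0.2829

Final: 0.2829


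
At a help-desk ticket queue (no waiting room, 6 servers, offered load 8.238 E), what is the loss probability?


B(c,a) = (a^c/c!) / Σ_{k=0}^{c} a^k/k!
a^6/6! = 434.108440
Σ terms (k=0..6): 1.00000 + 8.23800 + 33.93232 + 93.17816 + 191.90041 + 316.17512 + 434.10844 = 1078.532451
B = 434.108440/1078.532451 = 0.402499

Final: 0.402499


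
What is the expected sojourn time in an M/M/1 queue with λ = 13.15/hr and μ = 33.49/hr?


W = 1/(μ−λ) = 1/(33.49 − 13.15) = 1/20.34 = 0.04916 hr

Final: 0.04916 hr


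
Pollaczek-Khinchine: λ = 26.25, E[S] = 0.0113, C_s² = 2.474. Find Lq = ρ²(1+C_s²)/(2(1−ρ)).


ρ = λ·E[S] = 26.25·0.0113 = 0.2966
Lq = ρ²(1+C_s²)/(2(1−ρ)) = 0.08799·(1+2.474)/(2·0.7034)
= 0.08799·3.4740/1.4068 = 0.21728

Final: 0.21728


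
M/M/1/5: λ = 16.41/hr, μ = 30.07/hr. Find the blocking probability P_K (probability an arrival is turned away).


ρ = λ/μ = 16.41/30.07 = 0.5457
P_K = (1−ρ)ρ^K/(1−ρ^(K+1)) = (0.4543·0.048403)/(1 − 0.026415)
= 0.021988/0.973585 = 0.022585

Final: 0.022585


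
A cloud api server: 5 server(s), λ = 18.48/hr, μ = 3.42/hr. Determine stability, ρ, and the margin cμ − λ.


Total capacity cμ = 5·3.42 = 17.10/hr
ρ = λ/(cμ) = 18.48/17.10 = 1.0807
Stable ⇔ ρ < 1: NO
Spare capacity = cμ − λ = 17.10 − 18.48 = -1.38/hr

Final: ρ = 1.0807; unstable; margin = -1.38/hr


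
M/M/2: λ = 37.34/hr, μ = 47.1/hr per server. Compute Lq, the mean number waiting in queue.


a = λ/μ = 0.7928; ρ = a/2 = 0.3964
P₀ = 0.432264
Lq = P₀·a^c·ρ / (c!·(1−ρ)²) = 0.432264·0.62850·0.3964/(2·0.36434)
= 0.14779

Final: 0.14779


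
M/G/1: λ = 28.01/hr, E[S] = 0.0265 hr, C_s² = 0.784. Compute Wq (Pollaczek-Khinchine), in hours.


ρ = λ·E[S] = 28.01·0.0265 = 0.7423
E[S²] = E[S]²(1+C_s²) = 0.0265²·(1+0.784) = 0.001253
Wq = λ·E[S²]/(2(1−ρ)) = 28.01·0.001253/(2·0.2577) = 0.06808 hr

Final: 0.06808 hr


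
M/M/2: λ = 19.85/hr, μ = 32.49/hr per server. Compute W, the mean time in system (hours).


a = 0.6110; ρ = 0.3055; P₀ = 0.532005
Lq = P₀·a^c·ρ/(c!(1−ρ)²) = 0.06288
Wq = Lq/λ = 0.06288/19.85 = 0.003168 hr
W = Wq + 1/μ = 0.003168 + 0.03078 = 0.03395 hr

Final: 0.03395 hr


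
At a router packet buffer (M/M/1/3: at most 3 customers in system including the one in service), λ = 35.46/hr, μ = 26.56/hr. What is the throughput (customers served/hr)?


ρ = 1.3351; P_K = (1−ρ)ρ^3/(1−ρ^4) = 0.366267
λ_eff = λ(1 − P_K) = 35.46·(1 − 0.366267) = 35.46·0.633733 = 22.4722 /hr

Final: 22.4722 /hr


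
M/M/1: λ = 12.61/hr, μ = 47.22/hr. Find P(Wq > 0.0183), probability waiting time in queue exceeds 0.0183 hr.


ρ = 12.61/47.22 = 0.2670
P(Wq > t) = ρ·e^{−(μ−λ)t} = 0.2670·e^{−0.6334}
= 0.2670·0.530804 = 0.141750

Final: 0.141750


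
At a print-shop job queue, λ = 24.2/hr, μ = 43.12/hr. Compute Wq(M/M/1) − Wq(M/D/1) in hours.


ρ = 24.2/43.12 = 0.5612
Wq(M/M/1) = ρ/(μ−λ) = 0.5612/18.92 = 0.02966 hr
Wq(M/D/1) = ρ/(2(μ−λ)) = 0.01483 hr
Savings = 0.02966 − 0.01483 = 0.01483 hr

Final: 0.01483 hr


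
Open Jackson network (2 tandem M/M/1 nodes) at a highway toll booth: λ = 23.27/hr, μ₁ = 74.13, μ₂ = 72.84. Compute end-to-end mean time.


Each node sees arrival rate λ = 23.27/hr (tandem ⇒ throughput preserved).
W₁ = 1/(μ₁−λ) = 1/(74.13−23.27) = 0.01966 hr
W₂ = 1/(μ₂−λ) = 1/(72.84−23.27) = 0.02017 hr
W_total = W₁ + W₂ = 0.01966 + 0.02017 = 0.03984 hr

Final: 0.03984 hr


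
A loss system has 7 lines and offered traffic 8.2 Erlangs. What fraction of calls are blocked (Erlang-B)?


B(c,a) = (a^c/c!) / Σ_{k=0}^{c} a^k/k!
a^7/7! = 494.614029
Σ terms (k=0..7): 1.00000 + 8.20000 + 33.62000 + 91.89467 + 188.38407 + 308.94987 + 422.23149 + 494.61403 = 1548.894120
B = 494.614029/1548.894120 = 0.319334

Final: 0.319334


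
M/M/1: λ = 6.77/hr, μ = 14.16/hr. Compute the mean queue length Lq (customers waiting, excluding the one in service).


ρ = 6.77/14.16 = 0.4781
Lq = ρ²/(1−ρ) = 0.2286/0.5219 = 0.4380

Final: 0.4380


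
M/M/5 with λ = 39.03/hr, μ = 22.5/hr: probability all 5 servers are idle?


a = λ/μ = 39.03/22.5 = 1.7347; ρ = a/c = 0.3469
Σ_{k=0}^{4} a^k/k! (terms k=0..4) = 1.00000 + 1.73467 + 1.50453 + 0.86996 + 0.37727 = 5.48643
Tail: a^5/(5!(1−ρ)) = 15.70653/(120·0.6531) = 0.20042
P₀ = 1/(5.48643 + 0.20042) = 1/5.68685 = 0.175844

Final: 0.175844


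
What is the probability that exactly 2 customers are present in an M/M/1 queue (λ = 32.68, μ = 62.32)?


ρ = 32.68/62.32 = 0.5244
P_n = (1−ρ)·ρ^n = (1 − 0.5244)·0.5244^2 = 0.4756·0.274985 = 0.130786

Final: 0.130786


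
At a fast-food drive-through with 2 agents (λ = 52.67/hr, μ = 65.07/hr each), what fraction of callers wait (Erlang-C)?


a = λ/μ = 0.8094; ρ = a/2 = 0.4047
P₀ = 0.423773 (from M/M/c formula)
C(c,a) = [a^c/(c!(1−ρ))]·P₀ = [0.65519/(2·0.5953)]·0.423773
= 0.55032·0.423773 = 0.233209

Final: 0.233209


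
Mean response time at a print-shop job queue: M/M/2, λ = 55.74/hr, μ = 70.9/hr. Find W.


a = 0.7862; ρ = 0.3931; P₀ = 0.435659
Lq = P₀·a^c·ρ/(c!(1−ρ)²) = 0.14368
Wq = Lq/λ = 0.14368/55.74 = 0.002578 hr
W = Wq + 1/μ = 0.002578 + 0.01410 = 0.01668 hr

Final: 0.01668 hr


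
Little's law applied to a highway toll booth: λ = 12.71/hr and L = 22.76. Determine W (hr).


W = L/λ = 22.76/12.71 = 1.7907 hr

Final: 1.7907 hr


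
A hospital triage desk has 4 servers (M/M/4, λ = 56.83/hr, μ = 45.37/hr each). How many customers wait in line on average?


a = λ/μ = 1.2526; ρ = a/4 = 0.3131
P₀ = 0.284579
Lq = P₀·a^c·ρ / (c!·(1−ρ)²) = 0.284579·2.46170·0.3131/(24·0.47177)
= 0.01938

Final: 0.01938


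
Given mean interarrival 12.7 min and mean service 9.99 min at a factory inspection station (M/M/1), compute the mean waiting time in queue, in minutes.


λ = 60/12.7 = 4.7244 /hr
μ = 60/9.99 = 6.0060 /hr
ρ = λ/μ = 4.7244/6.0060 = 0.7866
Wq = ρ/(μ−λ) = 0.7866/(6.0060−4.7244) = 0.61378 hr
In minutes: 0.61378·60 = 36.827 min

Final: 36.827 min


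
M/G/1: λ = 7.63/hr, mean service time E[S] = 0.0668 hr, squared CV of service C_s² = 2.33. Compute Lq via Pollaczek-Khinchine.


ρ = λ·E[S] = 7.63·0.0668 = 0.5097
Lq = ρ²(1+C_s²)/(2(1−ρ)) = 0.2598·(1+2.33)/(2·0.4903)
= 0.2598·3.3300/0.9806 = 0.88215

Final: 0.88215


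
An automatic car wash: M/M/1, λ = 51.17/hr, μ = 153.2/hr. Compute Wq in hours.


ρ = 51.17/153.2 = 0.3340
Wq = ρ/(μ−λ) = 0.3340/(153.2 − 51.17) = 0.3340/102.03 = 0.003274 hr

Final: 0.003274 hr


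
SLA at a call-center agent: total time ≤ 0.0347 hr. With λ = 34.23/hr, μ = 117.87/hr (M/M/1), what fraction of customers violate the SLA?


W ~ Exponential(μ−λ) for M/M/1.
μ − λ = 117.87 − 34.23 = 83.6400
P(W > t) = e^{−(μ−λ)t} = e^{−2.9023} = 0.054896

Final: 0.054896


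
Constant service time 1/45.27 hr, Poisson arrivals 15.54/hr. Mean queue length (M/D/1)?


ρ = 15.54/45.27 = 0.3433
M/D/1: Lq = ρ²/(2(1−ρ)) = 0.1178/(2·0.6567) = 0.08972

Final: 0.08972


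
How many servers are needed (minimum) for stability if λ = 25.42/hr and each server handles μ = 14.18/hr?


Stability requires cμ > λ ⇔ c > λ/μ.
λ/μ = 25.42/14.18 = 1.7927
Minimum integer c = ⌊1.7927⌋ + 1 = 2
Check: 2·14.18 = 28.36 > 25.42, while 1·14.18 = 14.18 ≤ 25.42

Final: 2 servers


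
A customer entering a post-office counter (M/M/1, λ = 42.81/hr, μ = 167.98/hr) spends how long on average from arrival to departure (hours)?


W = 1/(μ−λ) = 1/(167.98 − 42.81) = 1/125.17 = 0.007989 hr

Final: 0.007989 hr


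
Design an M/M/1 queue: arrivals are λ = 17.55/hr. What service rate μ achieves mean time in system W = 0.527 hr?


W = 1/(μ−λ) ⇒ μ − λ = 1/W = 1/0.527 = 1.8975
μ = λ + 1/W = 17.55 + 1.8975 = 19.4475 per hr

Final: 19.4475 /hr


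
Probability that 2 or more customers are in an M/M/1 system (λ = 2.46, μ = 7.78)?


ρ = 2.46/7.78 = 0.3162
P(N ≥ n) = ρ^n = 0.3162^2 = 0.099980

Final: 0.099980


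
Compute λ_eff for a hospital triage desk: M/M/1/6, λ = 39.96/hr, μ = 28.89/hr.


ρ = 1.3832; P_K = (1−ρ)ρ^6/(1−ρ^7) = 0.308920
λ_eff = λ(1 − P_K) = 39.96·(1 − 0.308920) = 39.96·0.691080 = 27.6155 /hr

Final: 27.6155 /hr


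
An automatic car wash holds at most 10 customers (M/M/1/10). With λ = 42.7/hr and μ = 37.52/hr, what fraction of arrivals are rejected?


ρ = λ/μ = 42.7/37.52 = 1.1381
P_K = (1−ρ)ρ^K/(1−ρ^(K+1)) = (-0.1381·3.644605)/(1 − 4.147778)
= -0.503173/-3.147778 = 0.159850

Final: 0.159850


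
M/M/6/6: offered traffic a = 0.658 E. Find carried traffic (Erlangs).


B(6,0.658) = 0.00005838 (Erlang-B)
Carried load = a(1 − B) = 0.658·(1 − 0.00005838) = 0.658·0.999942 = 0.6580 E

Final: 0.6580 Erlangs


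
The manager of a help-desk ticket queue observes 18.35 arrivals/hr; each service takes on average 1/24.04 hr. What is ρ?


ρ = λ/μ = 18.35/24.04 = 0.7633

Final: 0.7633


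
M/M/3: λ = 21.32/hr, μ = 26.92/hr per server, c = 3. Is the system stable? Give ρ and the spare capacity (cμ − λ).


Total capacity cμ = 3·26.92 = 80.76/hr
ρ = λ/(cμ) = 21.32/80.76 = 0.2640
Stable ⇔ ρ < 1: YES
Spare capacity = cμ − λ = 80.76 − 21.32 = 59.44/hr

Final: ρ = 0.2640; stable; margin = 59.44/hr


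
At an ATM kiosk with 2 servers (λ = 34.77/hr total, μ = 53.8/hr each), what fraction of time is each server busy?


ρ = λ/(cμ) = 34.77/(2·53.8) = 34.77/107.60 = 0.3231

Final: 0.3231


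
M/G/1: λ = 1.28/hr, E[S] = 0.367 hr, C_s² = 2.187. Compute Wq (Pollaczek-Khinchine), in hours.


ρ = λ·E[S] = 1.28·0.367 = 0.4698
E[S²] = E[S]²(1+C_s²) = 0.367²·(1+2.187) = 0.429254
Wq = λ·E[S²]/(2(1−ρ)) = 1.28·0.429254/(2·0.5302) = 0.51811 hr

Final: 0.51811 hr


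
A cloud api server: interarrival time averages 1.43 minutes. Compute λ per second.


λ = 1/(interarrival time) in consistent units.
1 second = 0.0166667 min, so λ = 0.0166667/1.43 = 0.01166 per second

Final: 0.01166 /sec


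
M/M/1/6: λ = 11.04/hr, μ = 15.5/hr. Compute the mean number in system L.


ρ = 11.04/15.5 = 0.7123
L = ρ[1 − (K+1)ρ^K + Kρ^(K+1)] / [(1−ρ)(1−ρ^(K+1))]
Numerator: 0.7123·(1 − 7·0.130564 + 6·0.092995) = 0.458711
Denominator: (0.2877)·(0.907005) = 0.260983
L = 0.458711/0.260983 = 1.7576

Final: 1.7576


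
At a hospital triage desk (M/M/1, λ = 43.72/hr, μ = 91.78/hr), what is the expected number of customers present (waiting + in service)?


ρ = λ/μ = 43.72/91.78 = 0.4764
L = ρ/(1−ρ) = 0.4764/(1 − 0.4764) = 0.4764/0.5236 = 0.9097

Final: 0.9097


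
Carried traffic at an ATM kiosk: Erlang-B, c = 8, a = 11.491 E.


B(8,11.491) = 0.402892 (Erlang-B)
Carried load = a(1 − B) = 11.491·(1 − 0.402892) = 11.491·0.597108 = 6.8614 E

Final: 6.8614 Erlangs


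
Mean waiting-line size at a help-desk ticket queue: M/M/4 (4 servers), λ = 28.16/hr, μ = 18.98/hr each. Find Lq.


a = λ/μ = 1.4837; ρ = a/4 = 0.3709
P₀ = 0.224741
Lq = P₀·a^c·ρ / (c!·(1−ρ)²) = 0.224741·4.84558·0.3709/(24·0.39575)
= 0.04253

Final: 0.04253


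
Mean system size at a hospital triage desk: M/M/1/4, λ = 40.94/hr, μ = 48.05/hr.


ρ = 40.94/48.05 = 0.8520
L = ρ[1 − (K+1)ρ^K + Kρ^(K+1)] / [(1−ρ)(1−ρ^(K+1))]
Numerator: 0.8520·(1 − 5·0.527009 + 4·0.449027) = 0.137231
Denominator: (0.1480)·(0.550973) = 0.081528
L = 0.137231/0.081528 = 1.6832

Final: 1.6832


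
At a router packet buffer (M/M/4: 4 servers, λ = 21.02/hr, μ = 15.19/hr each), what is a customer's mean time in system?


a = 1.3838; ρ = 0.3460; P₀ = 0.248972
Lq = P₀·a^c·ρ/(c!(1−ρ)²) = 0.03076
Wq = Lq/λ = 0.03076/21.02 = 0.001464 hr
W = Wq + 1/μ = 0.001464 + 0.06583 = 0.06730 hr

Final: 0.06730 hr


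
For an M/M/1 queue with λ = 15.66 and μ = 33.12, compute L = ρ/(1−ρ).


ρ = λ/μ = 15.66/33.12 = 0.4728
L = ρ/(1−ρ) = 0.4728/(1 − 0.4728) = 0.4728/0.5272 = 0.8969

Final: 0.8969


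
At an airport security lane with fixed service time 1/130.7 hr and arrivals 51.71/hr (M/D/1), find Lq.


ρ = 51.71/130.7 = 0.3956
M/D/1: Lq = ρ²/(2(1−ρ)) = 0.1565/(2·0.6044) = 0.12950

Final: 0.12950


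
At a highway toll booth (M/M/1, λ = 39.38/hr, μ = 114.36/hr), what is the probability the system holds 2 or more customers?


ρ = 39.38/114.36 = 0.3444
P(N ≥ n) = ρ^n = 0.3444^2 = 0.118578

Final: 0.118578


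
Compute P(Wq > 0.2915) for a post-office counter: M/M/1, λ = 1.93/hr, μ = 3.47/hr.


ρ = 1.93/3.47 = 0.5562
P(Wq > t) = ρ·e^{−(μ−λ)t} = 0.5562·e^{−0.4489}
= 0.5562·0.638324 = 0.355033

Final: 0.355033


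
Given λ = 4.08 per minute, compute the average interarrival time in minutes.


Mean interarrival time = 1/λ = 1/4.08 minute = 0.24510 minute
In minutes: 0.24510 × 1 = 0.2451 min

Final: 0.2451 min


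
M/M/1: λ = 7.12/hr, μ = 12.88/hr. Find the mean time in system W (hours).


W = 1/(μ−λ) = 1/(12.88 − 7.12) = 1/5.76 = 0.1736 hr

Final: 0.1736 hr


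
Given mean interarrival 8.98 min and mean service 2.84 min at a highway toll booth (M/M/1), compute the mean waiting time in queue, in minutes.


λ = 60/8.98 = 6.6815 /hr
μ = 60/2.84 = 21.1268 /hr
ρ = λ/μ = 6.6815/21.1268 = 0.3163
Wq = ρ/(μ−λ) = 0.3163/(21.1268−6.6815) = 0.02189 hr
In minutes: 0.02189·60 = 1.314 min

Final: 1.314 min


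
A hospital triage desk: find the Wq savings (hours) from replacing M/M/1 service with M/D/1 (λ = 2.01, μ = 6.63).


ρ = 2.01/6.63 = 0.3032
Wq(M/M/1) = ρ/(μ−λ) = 0.3032/4.62 = 0.06562 hr
Wq(M/D/1) = ρ/(2(μ−λ)) = 0.03281 hr
Savings = 0.06562 − 0.03281 = 0.03281 hr

Final: 0.03281 hr


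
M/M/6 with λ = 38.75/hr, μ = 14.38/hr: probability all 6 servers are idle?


a = λ/μ = 38.75/14.38 = 2.6947; ρ = a/c = 0.4491
Σ_{k=0}^{5} a^k/k! (terms k=0..5) = 1.00000 + 2.69471 + 3.63074 + 3.26127 + 2.19705 + 1.18408 = 13.96787
Tail: a^6/(6!(1−ρ)) = 382.89256/(720·0.5509) = 0.96535
P₀ = 1/(13.96787 + 0.96535) = 1/14.93322 = 0.066965

Final: 0.066965


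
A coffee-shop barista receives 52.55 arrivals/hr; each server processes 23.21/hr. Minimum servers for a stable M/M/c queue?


Stability requires cμ > λ ⇔ c > λ/μ.
λ/μ = 52.55/23.21 = 2.2641
Minimum integer c = ⌊2.2641⌋ + 1 = 3
Check: 3·23.21 = 69.63 > 52.55, while 2·23.21 = 46.42 ≤ 52.55

Final: 3 servers


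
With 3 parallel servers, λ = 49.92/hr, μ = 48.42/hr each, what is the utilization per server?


ρ = λ/(cμ) = 49.92/(3·48.42) = 49.92/145.26 = 0.3437

Final: 0.3437


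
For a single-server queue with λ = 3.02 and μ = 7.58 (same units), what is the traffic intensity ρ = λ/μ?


ρ = λ/μ = 3.02/7.58 = 0.3984

Final: 0.3984


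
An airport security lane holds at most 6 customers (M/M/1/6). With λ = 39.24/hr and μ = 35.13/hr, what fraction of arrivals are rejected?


ρ = λ/μ = 39.24/35.13 = 1.1170
P_K = (1−ρ)ρ^K/(1−ρ^(K+1)) = (-0.1170·1.942250)/(1 − 2.169481)
= -0.227232/-1.169481 = 0.194301

Final: 0.194301


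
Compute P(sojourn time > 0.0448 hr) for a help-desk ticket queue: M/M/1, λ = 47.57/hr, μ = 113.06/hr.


W ~ Exponential(μ−λ) for M/M/1.
μ − λ = 113.06 − 47.57 = 65.4900
P(W > t) = e^{−(μ−λ)t} = e^{−2.9340} = 0.053186

Final: 0.053186


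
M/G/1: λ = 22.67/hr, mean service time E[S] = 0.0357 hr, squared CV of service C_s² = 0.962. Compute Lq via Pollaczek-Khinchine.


ρ = λ·E[S] = 22.67·0.0357 = 0.8093
Lq = ρ²(1+C_s²)/(2(1−ρ)) = 0.6550·(1+0.962)/(2·0.1907)
= 0.6550·1.9620/0.3814 = 3.36978

Final: 3.36978


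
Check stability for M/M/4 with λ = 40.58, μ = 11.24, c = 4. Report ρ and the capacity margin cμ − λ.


Total capacity cμ = 4·11.24 = 44.96/hr
ρ = λ/(cμ) = 40.58/44.96 = 0.9026
Stable ⇔ ρ < 1: YES
Spare capacity = cμ − λ = 44.96 − 40.58 = 4.38/hr

Final: ρ = 0.9026; stable; margin = 4.38/hr


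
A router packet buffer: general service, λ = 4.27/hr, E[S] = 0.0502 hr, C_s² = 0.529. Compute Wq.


ρ = λ·E[S] = 4.27·0.0502 = 0.2144
E[S²] = E[S]²(1+C_s²) = 0.0502²·(1+0.529) = 0.003853
Wq = λ·E[S²]/(2(1−ρ)) = 4.27·0.003853/(2·0.7856) = 0.01047 hr

Final: 0.01047 hr


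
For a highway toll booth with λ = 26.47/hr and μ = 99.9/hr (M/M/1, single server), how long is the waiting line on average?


ρ = 26.47/99.9 = 0.2650
Lq = ρ²/(1−ρ) = 0.07021/0.7350 = 0.09551

Final: 0.09551


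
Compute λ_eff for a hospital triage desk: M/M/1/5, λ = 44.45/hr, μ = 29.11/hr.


ρ = 1.5270; P_K = (1−ρ)ρ^5/(1−ρ^6) = 0.374664
λ_eff = λ(1 − P_K) = 44.45·(1 − 0.374664) = 44.45·0.625336 = 27.7962 /hr

Final: 27.7962 /hr


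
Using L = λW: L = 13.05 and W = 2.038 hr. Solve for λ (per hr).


λ = L/W = 13.05/2.038 = 6.4033 /hr

Final: 6.4033 /hr


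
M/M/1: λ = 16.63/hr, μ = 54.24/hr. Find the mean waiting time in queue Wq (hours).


ρ = 16.63/54.24 = 0.3066
Wq = ρ/(μ−λ) = 0.3066/(54.24 − 16.63) = 0.3066/37.61 = 0.008152 hr

Final: 0.008152 hr


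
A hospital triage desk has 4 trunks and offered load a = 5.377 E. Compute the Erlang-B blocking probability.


B(c,a) = (a^c/c!) / Σ_{k=0}^{c} a^k/k!
a^4/4! = 34.829633
Σ terms (k=0..4): 1.00000 + 5.37700 + 14.45606 + 25.91009 + 34.82963 = 81.572784
B = 34.829633/81.572784 = 0.426976

Final: 0.426976


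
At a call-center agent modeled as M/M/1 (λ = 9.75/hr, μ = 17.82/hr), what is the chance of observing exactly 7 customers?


ρ = 9.75/17.82 = 0.5471
P_n = (1−ρ)·ρ^n = (1 − 0.5471)·0.5471^7 = 0.4529·0.014678 = 0.006647

Final: 0.006647


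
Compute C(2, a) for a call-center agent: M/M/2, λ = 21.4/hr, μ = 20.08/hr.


a = λ/μ = 1.0657; ρ = a/2 = 0.5329
P₀ = 0.304743 (from M/M/c formula)
C(c,a) = [a^c/(c!(1−ρ))]·P₀ = [1.13580/(2·0.4671)]·0.304743
= 1.21571·0.304743 = 0.370480

Final: 0.370480


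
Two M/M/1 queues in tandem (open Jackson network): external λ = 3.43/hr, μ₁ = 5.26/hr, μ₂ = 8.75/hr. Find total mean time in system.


Each node sees arrival rate λ = 3.43/hr (tandem ⇒ throughput preserved).
W₁ = 1/(μ₁−λ) = 1/(5.26−3.43) = 0.54645 hr
W₂ = 1/(μ₂−λ) = 1/(8.75−3.43) = 0.18797 hr
W_total = W₁ + W₂ = 0.54645 + 0.18797 = 0.73442 hr

Final: 0.73442 hr


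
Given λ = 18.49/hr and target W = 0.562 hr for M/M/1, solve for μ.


W = 1/(μ−λ) ⇒ μ − λ = 1/W = 1/0.562 = 1.7794
μ = λ + 1/W = 18.49 + 1.7794 = 20.2694 per hr

Final: 20.2694 /hr


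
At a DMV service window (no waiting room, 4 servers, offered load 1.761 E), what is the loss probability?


B(c,a) = (a^c/c!) / Σ_{k=0}^{c} a^k/k!
a^4/4! = 0.400706
Σ terms (k=0..4): 1.00000 + 1.76100 + 1.55056 + 0.91018 + 0.40071 = 5.622446
B = 0.400706/5.622446 = 0.071269

Final: 0.071269


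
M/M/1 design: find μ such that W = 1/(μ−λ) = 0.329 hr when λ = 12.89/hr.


W = 1/(μ−λ) ⇒ μ − λ = 1/W = 1/0.329 = 3.0395
μ = λ + 1/W = 12.89 + 3.0395 = 15.9295 per hr

Final: 15.9295 /hr


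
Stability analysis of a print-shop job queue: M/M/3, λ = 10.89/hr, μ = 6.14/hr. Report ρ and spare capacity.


Total capacity cμ = 3·6.14 = 18.42/hr
ρ = λ/(cμ) = 10.89/18.42 = 0.5912
Stable ⇔ ρ < 1: YES
Spare capacity = cμ − λ = 18.42 − 10.89 = 7.53/hr

Final: ρ = 0.5912; stable; margin = 7.53/hr


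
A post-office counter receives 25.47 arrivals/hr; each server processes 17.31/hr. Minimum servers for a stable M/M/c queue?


Stability requires cμ > λ ⇔ c > λ/μ.
λ/μ = 25.47/17.31 = 1.4714
Minimum integer c = ⌊1.4714⌋ + 1 = 2
Check: 2·17.31 = 34.62 > 25.47, while 1·17.31 = 17.31 ≤ 25.47

Final: 2 servers


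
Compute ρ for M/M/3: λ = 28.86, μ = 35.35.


ρ = λ/(cμ) = 28.86/(3·35.35) = 28.86/106.05 = 0.2721

Final: 0.2721


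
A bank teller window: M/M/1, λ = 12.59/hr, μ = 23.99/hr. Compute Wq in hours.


ρ = 12.59/23.99 = 0.5248
Wq = ρ/(μ−λ) = 0.5248/(23.99 − 12.59) = 0.5248/11.40 = 0.04604 hr

Final: 0.04604 hr


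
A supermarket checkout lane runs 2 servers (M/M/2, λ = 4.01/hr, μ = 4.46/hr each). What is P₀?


a = λ/μ = 4.01/4.46 = 0.8991; ρ = a/c = 0.4496
Σ_{k=0}^{1} a^k/k! (terms k=0..1) = 1.00000 + 0.89910 = 1.89910
Tail: a^2/(2!(1−ρ)) = 0.80839/(2·0.5504) = 0.73430
P₀ = 1/(1.89910 + 0.73430) = 1/2.63340 = 0.379737

Final: 0.379737


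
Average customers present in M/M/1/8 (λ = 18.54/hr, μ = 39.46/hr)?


ρ = 18.54/39.46 = 0.4698
L = ρ[1 − (K+1)ρ^K + Kρ^(K+1)] / [(1−ρ)(1−ρ^(K+1))]
Numerator: 0.4698·(1 − 9·0.002375 + 8·0.001116) = 0.463995
Denominator: (0.5302)·(0.998884) = 0.529566
L = 0.463995/0.529566 = 0.8762

Final: 0.8762


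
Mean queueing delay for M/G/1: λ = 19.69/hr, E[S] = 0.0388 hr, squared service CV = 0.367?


ρ = λ·E[S] = 19.69·0.0388 = 0.7640
E[S²] = E[S]²(1+C_s²) = 0.0388²·(1+0.367) = 0.002058
Wq = λ·E[S²]/(2(1−ρ)) = 19.69·0.002058/(2·0.2360) = 0.08584 hr

Final: 0.08584 hr


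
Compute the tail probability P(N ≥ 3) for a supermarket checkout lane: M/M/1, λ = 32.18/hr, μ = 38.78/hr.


ρ = 32.18/38.78 = 0.8298
P(N ≥ n) = ρ^n = 0.8298^3 = 0.571393

Final: 0.571393


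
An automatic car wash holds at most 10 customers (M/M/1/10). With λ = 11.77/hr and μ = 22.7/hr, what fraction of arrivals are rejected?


ρ = λ/μ = 11.77/22.7 = 0.5185
P_K = (1−ρ)ρ^K/(1−ρ^(K+1)) = (0.4815·0.001404)/(1 − 0.0007282)
= 0.0006762/0.999272 = 0.0006767

Final: 0.0006767


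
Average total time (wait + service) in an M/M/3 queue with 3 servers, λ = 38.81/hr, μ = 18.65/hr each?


a = 2.0810; ρ = 0.6937; P₀ = 0.098533
Lq = P₀·a^c·ρ/(c!(1−ρ)²) = 1.09383
Wq = Lq/λ = 1.09383/38.81 = 0.02818 hr
W = Wq + 1/μ = 0.02818 + 0.05362 = 0.08180 hr

Final: 0.08180 hr


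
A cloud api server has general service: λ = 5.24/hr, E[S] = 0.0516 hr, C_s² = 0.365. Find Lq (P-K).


ρ = λ·E[S] = 5.24·0.0516 = 0.2704
Lq = ρ²(1+C_s²)/(2(1−ρ)) = 0.07311·(1+0.365)/(2·0.7296)
= 0.07311·1.3650/1.4592 = 0.06839

Final: 0.06839


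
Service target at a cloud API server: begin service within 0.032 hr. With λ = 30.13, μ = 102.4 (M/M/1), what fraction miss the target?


ρ = 30.13/102.4 = 0.2942
P(Wq > t) = ρ·e^{−(μ−λ)t} = 0.2942·e^{−2.3126}
= 0.2942·0.099000 = 0.029129

Final: 0.029129


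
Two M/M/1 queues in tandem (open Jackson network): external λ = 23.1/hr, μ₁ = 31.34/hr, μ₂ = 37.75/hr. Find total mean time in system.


Each node sees arrival rate λ = 23.1/hr (tandem ⇒ throughput preserved).
W₁ = 1/(μ₁−λ) = 1/(31.34−23.1) = 0.12136 hr
W₂ = 1/(μ₂−λ) = 1/(37.75−23.1) = 0.06826 hr
W_total = W₁ + W₂ = 0.12136 + 0.06826 = 0.18962 hr

Final: 0.18962 hr


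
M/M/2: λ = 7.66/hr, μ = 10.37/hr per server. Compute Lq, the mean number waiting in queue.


a = λ/μ = 0.7387; ρ = a/2 = 0.3693
P₀ = 0.460563
Lq = P₀·a^c·ρ / (c!·(1−ρ)²) = 0.460563·0.54563·0.3693/(2·0.39774)
= 0.11668

Final: 0.11668


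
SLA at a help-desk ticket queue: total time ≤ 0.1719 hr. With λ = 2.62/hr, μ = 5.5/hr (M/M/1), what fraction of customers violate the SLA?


W ~ Exponential(μ−λ) for M/M/1.
μ − λ = 5.5 − 2.62 = 2.8800
P(W > t) = e^{−(μ−λ)t} = e^{−0.4951} = 0.609527

Final: 0.609527


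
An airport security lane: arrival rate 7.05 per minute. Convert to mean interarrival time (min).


Mean interarrival time = 1/λ = 1/7.05 minute = 0.14184 minute
In minutes: 0.14184 × 1 = 0.1418 min

Final: 0.1418 min


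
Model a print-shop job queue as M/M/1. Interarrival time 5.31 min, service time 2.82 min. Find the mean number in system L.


λ = 60/5.31 = 11.2994 /hr
μ = 60/2.82 = 21.2766 /hr
ρ = λ/μ = 11.2994/21.2766 = 0.5311
L = ρ/(1−ρ) = 0.5311/0.4689 = 1.1325

Final: 1.1325


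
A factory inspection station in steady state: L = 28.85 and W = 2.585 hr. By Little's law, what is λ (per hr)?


λ = L/W = 28.85/2.585 = 11.1605 /hr

Final: 11.1605 /hr


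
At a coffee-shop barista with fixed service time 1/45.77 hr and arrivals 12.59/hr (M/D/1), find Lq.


ρ = 12.59/45.77 = 0.2751
M/D/1: Lq = ρ²/(2(1−ρ)) = 0.07566/(2·0.7249) = 0.05219

Final: 0.05219


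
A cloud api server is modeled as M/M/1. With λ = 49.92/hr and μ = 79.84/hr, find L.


ρ = λ/μ = 49.92/79.84 = 0.6253
L = ρ/(1−ρ) = 0.6253/(1 − 0.6253) = 0.6253/0.3747 = 1.6684

Final: 1.6684


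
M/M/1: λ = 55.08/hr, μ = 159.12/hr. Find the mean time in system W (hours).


W = 1/(μ−λ) = 1/(159.12 − 55.08) = 1/104.04 = 0.009612 hr

Final: 0.009612 hr


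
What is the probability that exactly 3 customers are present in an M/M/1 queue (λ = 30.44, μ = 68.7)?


ρ = 30.44/68.7 = 0.4431
P_n = (1−ρ)·ρ^n = (1 − 0.4431)·0.4431^3 = 0.5569·0.086989 = 0.048445

Final: 0.048445


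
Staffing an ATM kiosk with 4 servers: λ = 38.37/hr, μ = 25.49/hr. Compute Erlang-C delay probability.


a = λ/μ = 1.5053; ρ = a/4 = 0.3763
P₀ = 0.219792 (from M/M/c formula)
C(c,a) = [a^c/(c!(1−ρ))]·P₀ = [5.13438/(24·0.6237)]·0.219792
= 0.34302·0.219792 = 0.075393

Final: 0.075393


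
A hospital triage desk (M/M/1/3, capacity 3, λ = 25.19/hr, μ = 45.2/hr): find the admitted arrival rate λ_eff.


ρ = 0.5573; P_K = (1−ρ)ρ^3/(1−ρ^4) = 0.084807
λ_eff = λ(1 − P_K) = 25.19·(1 − 0.084807) = 25.19·0.915193 = 23.0537 /hr

Final: 23.0537 /hr


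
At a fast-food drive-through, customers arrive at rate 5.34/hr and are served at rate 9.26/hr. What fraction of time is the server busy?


ρ = λ/μ = 5.34/9.26 = 0.5767

Final: 0.5767


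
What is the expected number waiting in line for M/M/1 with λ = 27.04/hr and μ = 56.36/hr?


ρ = 27.04/56.36 = 0.4798
Lq = ρ²/(1−ρ) = 0.2302/0.5202 = 0.4425

Final: 0.4425


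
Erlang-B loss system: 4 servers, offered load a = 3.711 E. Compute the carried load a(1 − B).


B(4,3.711) = 0.282056 (Erlang-B)
Carried load = a(1 − B) = 3.711·(1 − 0.282056) = 3.711·0.717944 = 2.6643 E

Final: 2.6643 Erlangs


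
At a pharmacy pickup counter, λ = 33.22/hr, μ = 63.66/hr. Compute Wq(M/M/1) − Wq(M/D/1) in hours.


ρ = 33.22/63.66 = 0.5218
Wq(M/M/1) = ρ/(μ−λ) = 0.5218/30.44 = 0.01714 hr
Wq(M/D/1) = ρ/(2(μ−λ)) = 0.008572 hr
Savings = 0.01714 − 0.008572 = 0.008572 hr

Final: 0.008572 hr


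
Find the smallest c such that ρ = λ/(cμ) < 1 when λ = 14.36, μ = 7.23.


Stability requires cμ > λ ⇔ c > λ/μ.
λ/μ = 14.36/7.23 = 1.9862
Minimum integer c = ⌊1.9862⌋ + 1 = 2
Check: 2·7.23 = 14.46 > 14.36, while 1·7.23 = 7.23 ≤ 14.36

Final: 2 servers


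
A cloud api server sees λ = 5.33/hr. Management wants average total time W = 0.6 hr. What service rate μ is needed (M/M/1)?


W = 1/(μ−λ) ⇒ μ − λ = 1/W = 1/0.6 = 1.6667
μ = λ + 1/W = 5.33 + 1.6667 = 6.9967 per hr

Final: 6.9967 /hr


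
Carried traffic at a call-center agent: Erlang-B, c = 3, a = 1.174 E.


B(3,1.174) = 0.086083 (Erlang-B)
Carried load = a(1 − B) = 1.174·(1 − 0.086083) = 1.174·0.913917 = 1.0729 E

Final: 1.0729 Erlangs


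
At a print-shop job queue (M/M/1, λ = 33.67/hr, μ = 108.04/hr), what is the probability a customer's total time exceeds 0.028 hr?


W ~ Exponential(μ−λ) for M/M/1.
μ − λ = 108.04 − 33.67 = 74.3700
P(W > t) = e^{−(μ−λ)t} = e^{−2.0824} = 0.124636

Final: 0.124636


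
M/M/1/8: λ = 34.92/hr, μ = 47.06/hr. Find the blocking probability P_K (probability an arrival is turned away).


ρ = λ/μ = 34.92/47.06 = 0.7420
P_K = (1−ρ)ρ^K/(1−ρ^(K+1)) = (0.2580·0.091913)/(1 − 0.068203)
= 0.023711/0.931797 = 0.025446

Final: 0.025446


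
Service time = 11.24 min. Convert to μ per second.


μ = 1/(service time) in consistent units.
1 second = 0.0166667 min, so μ = 0.0166667/11.24 = 0.001483 per second

Final: 0.001483 /sec


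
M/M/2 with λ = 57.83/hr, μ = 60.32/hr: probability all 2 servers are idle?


a = λ/μ = 57.83/60.32 = 0.9587; ρ = a/c = 0.4794
Σ_{k=0}^{1} a^k/k! (terms k=0..1) = 1.00000 + 0.95872 = 1.95872
Tail: a^2/(2!(1−ρ)) = 0.91914/(2·0.5206) = 0.88271
P₀ = 1/(1.95872 + 0.88271) = 1/2.84143 = 0.351936

Final: 0.351936


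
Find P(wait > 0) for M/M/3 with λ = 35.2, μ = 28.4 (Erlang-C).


a = λ/μ = 1.2394; ρ = a/3 = 0.4131
P₀ = 0.281827 (from M/M/c formula)
C(c,a) = [a^c/(c!(1−ρ))]·P₀ = [1.90403/(6·0.5869)]·0.281827
= 0.54074·0.281827 = 0.152396

Final: 0.152396


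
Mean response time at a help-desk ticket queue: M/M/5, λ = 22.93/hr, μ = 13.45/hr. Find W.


a = 1.7048; ρ = 0.3410; P₀ = 0.181226
Lq = P₀·a^c·ρ/(c!(1−ρ)²) = 0.01707
Wq = Lq/λ = 0.01707/22.93 = 0.0007446 hr
W = Wq + 1/μ = 0.0007446 + 0.07435 = 0.07509 hr

Final: 0.07509 hr


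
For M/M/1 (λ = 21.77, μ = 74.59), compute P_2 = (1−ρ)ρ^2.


ρ = 21.77/74.59 = 0.2919
P_n = (1−ρ)·ρ^n = (1 − 0.2919)·0.2919^2 = 0.7081·0.085184 = 0.060322

Final: 0.060322


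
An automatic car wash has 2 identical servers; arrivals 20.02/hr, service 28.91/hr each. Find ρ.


ρ = λ/(cμ) = 20.02/(2·28.91) = 20.02/57.82 = 0.3462

Final: 0.3462
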